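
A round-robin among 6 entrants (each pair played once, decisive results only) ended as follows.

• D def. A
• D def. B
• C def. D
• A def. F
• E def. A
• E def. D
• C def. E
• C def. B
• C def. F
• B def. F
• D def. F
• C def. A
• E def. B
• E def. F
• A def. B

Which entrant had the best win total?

C

Win totals: A 2, B 1, C 5, D 3, E 4, F 0.
C leads with 5 wins (next highest: 4).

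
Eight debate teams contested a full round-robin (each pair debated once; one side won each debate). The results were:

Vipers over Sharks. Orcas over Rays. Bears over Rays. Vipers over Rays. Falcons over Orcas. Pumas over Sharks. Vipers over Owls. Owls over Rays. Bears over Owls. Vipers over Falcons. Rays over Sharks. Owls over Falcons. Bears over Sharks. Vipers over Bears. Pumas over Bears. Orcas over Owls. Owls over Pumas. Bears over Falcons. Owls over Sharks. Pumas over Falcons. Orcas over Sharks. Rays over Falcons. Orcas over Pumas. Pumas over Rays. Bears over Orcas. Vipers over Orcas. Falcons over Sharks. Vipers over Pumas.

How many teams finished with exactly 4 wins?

Win totals: Sharks 0, Rays 2, Bears 5, Falcons 2, Pumas 4, Vipers 7, Owls 4, Orcas 4.
Exactly 4: Pumas, Owls, Orcas — 3 teams.

3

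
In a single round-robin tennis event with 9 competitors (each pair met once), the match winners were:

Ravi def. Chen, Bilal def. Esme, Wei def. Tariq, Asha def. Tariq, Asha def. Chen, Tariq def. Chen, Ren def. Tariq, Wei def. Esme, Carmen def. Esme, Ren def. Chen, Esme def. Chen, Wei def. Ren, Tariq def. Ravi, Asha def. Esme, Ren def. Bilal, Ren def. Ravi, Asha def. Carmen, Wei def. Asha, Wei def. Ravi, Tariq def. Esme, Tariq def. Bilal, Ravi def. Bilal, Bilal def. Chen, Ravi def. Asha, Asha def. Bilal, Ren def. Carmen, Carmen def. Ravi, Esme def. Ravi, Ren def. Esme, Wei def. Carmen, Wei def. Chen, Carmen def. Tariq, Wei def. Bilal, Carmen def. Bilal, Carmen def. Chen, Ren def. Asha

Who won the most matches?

Wei

Win totals: Tariq 4, Esme 2, Wei 8, Bilal 2, Ravi 3, Ren 7, Asha 5, Carmen 5, Chen 0.
Wei leads with 8 wins (next highest: 7).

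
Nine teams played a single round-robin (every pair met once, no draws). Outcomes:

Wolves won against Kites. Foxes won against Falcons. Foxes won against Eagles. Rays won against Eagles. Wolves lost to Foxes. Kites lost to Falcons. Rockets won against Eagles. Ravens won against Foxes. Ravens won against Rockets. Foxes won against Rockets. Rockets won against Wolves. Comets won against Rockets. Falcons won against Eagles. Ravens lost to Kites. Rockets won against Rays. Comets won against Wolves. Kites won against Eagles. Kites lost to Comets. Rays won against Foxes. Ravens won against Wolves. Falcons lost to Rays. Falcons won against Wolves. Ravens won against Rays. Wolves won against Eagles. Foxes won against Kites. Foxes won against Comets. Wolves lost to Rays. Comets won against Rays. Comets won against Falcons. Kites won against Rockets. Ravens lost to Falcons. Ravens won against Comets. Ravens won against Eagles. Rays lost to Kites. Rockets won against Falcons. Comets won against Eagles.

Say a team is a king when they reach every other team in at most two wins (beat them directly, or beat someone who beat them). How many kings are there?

6

Wolves cannot reach Comets, Foxes, Falcons in two steps.
Rays reaches everyone (king).
Rockets cannot reach Comets in two steps.
Ravens reaches everyone (king).
Comets reaches everyone (king).
Foxes reaches everyone (king).
Kites reaches everyone (king).
Eagles cannot reach Wolves, Rays, Rockets, Ravens, Comets, Foxes, Kites, Falcons in two steps.
Falcons reaches everyone (king).
Kings: Rays, Ravens, Comets, Foxes, Kites, Falcons — 6.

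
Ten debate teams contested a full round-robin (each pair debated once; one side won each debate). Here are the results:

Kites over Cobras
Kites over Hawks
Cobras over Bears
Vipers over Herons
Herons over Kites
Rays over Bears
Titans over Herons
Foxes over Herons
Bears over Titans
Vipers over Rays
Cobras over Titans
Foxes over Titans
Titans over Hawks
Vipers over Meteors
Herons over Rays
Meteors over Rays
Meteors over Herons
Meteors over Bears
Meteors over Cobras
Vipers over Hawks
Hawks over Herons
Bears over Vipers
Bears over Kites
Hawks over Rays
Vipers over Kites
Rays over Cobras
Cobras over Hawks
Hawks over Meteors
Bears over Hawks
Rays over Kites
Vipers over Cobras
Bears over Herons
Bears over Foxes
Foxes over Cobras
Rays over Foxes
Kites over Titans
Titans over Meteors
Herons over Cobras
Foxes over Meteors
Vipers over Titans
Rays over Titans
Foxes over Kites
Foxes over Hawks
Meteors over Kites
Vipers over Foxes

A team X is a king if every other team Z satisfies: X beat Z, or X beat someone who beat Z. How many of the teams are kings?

5

Kites cannot reach Foxes, Vipers in two steps.
Meteors reaches everyone (king).
Foxes cannot reach Vipers in two steps.
Vipers reaches everyone (king).
Hawks cannot reach Vipers in two steps.
Rays reaches everyone (king).
Herons cannot reach Meteors, Vipers in two steps.
Bears reaches everyone (king).
Titans cannot reach Foxes, Vipers in two steps.
Cobras reaches everyone (king).
Kings: Meteors, Vipers, Rays, Bears, Cobras — 5.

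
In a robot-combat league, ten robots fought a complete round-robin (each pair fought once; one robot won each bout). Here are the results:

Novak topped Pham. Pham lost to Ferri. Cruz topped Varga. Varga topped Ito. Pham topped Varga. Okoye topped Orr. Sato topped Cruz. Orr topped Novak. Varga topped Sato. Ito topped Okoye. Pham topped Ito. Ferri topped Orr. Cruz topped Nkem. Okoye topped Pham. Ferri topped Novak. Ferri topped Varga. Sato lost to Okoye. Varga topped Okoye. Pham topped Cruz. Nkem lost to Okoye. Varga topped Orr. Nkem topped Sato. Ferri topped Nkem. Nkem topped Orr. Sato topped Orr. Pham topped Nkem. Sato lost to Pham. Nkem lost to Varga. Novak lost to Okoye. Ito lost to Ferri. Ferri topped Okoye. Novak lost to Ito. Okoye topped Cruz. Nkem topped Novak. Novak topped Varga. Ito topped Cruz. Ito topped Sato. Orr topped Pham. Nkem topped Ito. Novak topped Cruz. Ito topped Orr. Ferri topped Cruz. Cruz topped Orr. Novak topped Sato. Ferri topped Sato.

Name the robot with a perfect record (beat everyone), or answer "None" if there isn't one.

Ferri has 9 wins out of 9 opponents — a perfect record.

Ferri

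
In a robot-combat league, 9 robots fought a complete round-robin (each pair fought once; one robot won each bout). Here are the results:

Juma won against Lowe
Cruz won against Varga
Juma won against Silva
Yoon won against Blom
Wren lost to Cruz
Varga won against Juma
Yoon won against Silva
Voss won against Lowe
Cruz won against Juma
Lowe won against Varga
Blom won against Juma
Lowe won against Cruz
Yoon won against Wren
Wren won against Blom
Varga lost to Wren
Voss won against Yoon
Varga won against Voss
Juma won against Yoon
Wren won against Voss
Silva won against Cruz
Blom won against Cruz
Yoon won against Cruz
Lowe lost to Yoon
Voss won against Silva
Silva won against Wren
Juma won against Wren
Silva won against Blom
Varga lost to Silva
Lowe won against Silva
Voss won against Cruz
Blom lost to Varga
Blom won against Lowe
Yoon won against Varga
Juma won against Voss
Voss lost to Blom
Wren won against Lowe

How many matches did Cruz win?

Cruz's results: beat Juma, Varga, Wren; lost to Silva, Lowe, Voss, Yoon, Blom.
That is 3 wins.

3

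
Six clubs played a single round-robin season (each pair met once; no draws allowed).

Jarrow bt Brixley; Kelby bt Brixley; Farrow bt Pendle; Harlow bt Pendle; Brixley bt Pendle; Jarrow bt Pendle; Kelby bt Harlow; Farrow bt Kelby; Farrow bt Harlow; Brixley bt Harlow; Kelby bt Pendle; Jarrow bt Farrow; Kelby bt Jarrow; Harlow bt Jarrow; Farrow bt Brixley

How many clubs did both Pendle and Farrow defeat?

0

Pendle beat: no one.
Farrow beat: Pendle, Brixley, Kelby, Harlow.
No one was beaten by both.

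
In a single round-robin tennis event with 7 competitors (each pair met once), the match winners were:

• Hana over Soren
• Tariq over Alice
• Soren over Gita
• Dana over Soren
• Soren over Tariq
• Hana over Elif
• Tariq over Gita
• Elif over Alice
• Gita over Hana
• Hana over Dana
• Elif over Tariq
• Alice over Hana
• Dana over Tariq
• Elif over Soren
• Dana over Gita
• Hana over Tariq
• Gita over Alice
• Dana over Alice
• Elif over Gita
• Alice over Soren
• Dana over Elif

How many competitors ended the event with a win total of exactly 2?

Win totals: Soren 2, Alice 2, Dana 5, Gita 2, Hana 4, Tariq 2, Elif 4.
Exactly 2: Soren, Alice, Gita, Tariq — 4 competitors.

4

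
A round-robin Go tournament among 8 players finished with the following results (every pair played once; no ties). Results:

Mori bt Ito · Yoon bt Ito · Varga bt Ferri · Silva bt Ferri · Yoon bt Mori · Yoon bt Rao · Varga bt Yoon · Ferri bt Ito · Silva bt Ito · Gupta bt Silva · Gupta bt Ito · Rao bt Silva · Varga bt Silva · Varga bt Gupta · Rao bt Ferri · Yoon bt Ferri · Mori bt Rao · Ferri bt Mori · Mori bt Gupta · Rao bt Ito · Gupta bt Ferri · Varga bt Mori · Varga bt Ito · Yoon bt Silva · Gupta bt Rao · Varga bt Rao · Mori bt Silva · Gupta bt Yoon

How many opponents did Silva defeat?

2

Silva's results: beat Ferri, Ito; lost to Mori, Yoon, Rao, Gupta, Varga.
That is 2 wins.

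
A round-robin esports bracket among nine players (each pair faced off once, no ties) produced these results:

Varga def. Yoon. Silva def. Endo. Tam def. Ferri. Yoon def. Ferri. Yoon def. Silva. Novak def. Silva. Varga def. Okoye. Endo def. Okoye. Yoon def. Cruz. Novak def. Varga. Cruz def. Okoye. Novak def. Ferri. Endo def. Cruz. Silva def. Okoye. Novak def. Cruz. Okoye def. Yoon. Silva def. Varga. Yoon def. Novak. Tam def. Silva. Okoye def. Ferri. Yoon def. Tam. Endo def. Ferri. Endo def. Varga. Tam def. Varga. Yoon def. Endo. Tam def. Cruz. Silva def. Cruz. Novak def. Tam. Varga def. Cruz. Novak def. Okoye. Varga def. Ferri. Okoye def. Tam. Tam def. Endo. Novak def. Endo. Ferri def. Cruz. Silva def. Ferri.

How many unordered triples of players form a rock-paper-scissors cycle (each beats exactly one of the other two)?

Win totals: Cruz 1, Silva 5, Endo 4, Yoon 6, Varga 4, Novak 7, Okoye 3, Tam 5, Ferri 1.
A player with w wins dominates both others in C(w,2) triples; summing gives 0 + 10 + 6 + 15 + 6 + 21 + 3 + 10 + 0 = 71 transitive triples.
Total triples C(9,3) = 84, so cyclic triples = 84 − 71 = 13.

13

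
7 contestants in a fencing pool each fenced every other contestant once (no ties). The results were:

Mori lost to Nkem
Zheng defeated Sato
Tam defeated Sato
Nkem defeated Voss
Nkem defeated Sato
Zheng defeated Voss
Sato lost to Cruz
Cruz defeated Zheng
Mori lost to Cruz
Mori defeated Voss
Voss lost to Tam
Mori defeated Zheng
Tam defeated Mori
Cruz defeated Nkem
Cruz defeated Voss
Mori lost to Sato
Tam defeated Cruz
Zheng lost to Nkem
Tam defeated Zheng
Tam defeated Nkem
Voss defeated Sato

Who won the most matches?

Win totals: Sato 1, Voss 1, Zheng 2, Nkem 4, Cruz 5, Mori 2, Tam 6.
Tam leads with 6 wins (next highest: 5).

Tam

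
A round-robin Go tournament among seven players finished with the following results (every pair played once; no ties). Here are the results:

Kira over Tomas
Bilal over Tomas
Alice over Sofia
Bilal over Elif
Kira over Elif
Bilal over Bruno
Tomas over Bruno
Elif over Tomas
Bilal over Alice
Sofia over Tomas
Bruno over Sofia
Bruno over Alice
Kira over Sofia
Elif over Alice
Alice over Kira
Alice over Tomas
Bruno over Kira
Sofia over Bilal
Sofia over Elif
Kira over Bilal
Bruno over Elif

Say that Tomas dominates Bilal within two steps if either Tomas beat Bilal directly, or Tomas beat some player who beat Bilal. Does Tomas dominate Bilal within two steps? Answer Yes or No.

Tomas did not beat Bilal directly.
Tomas beat Bruno, but each of them lost to Bilal. No two-step path.

No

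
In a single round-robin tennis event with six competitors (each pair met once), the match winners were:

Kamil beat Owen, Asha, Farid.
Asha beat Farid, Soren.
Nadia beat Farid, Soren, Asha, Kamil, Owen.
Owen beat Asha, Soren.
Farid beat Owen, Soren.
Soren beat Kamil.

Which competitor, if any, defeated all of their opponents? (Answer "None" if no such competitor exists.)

Nadia has 5 wins out of 5 opponents — a perfect record.

Nadia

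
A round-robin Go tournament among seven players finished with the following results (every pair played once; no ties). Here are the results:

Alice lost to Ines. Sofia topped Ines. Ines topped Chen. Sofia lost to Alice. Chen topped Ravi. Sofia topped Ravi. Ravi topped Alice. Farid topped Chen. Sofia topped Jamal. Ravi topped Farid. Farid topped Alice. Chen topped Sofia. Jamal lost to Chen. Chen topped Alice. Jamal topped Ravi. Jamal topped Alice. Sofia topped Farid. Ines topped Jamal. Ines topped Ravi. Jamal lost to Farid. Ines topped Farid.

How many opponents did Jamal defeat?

Jamal's results: beat Ravi, Alice; lost to Ines, Farid, Sofia, Chen.
That is 2 wins.

2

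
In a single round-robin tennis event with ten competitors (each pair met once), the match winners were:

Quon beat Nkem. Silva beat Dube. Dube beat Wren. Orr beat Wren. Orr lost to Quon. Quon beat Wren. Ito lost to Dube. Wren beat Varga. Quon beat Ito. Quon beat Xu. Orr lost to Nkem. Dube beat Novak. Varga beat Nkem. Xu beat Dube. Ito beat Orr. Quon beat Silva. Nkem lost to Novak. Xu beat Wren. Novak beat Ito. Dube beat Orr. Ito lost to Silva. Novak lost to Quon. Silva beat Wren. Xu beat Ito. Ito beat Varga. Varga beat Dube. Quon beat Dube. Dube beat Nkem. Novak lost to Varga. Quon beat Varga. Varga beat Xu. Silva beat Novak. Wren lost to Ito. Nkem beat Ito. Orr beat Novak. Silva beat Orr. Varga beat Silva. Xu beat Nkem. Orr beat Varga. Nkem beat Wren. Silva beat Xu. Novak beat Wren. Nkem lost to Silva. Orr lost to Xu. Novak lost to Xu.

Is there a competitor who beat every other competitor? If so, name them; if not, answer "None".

Quon

Quon has 9 wins out of 9 opponents — a perfect record.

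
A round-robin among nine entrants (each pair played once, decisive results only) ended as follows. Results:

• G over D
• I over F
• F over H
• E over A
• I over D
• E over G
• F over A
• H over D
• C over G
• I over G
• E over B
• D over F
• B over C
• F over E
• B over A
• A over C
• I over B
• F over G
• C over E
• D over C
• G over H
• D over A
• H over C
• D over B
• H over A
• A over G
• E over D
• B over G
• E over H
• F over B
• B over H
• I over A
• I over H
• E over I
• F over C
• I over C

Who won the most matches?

I

Win totals: A 2, B 4, C 2, D 4, E 6, F 6, G 2, H 3, I 7.
I leads with 7 wins (next highest: 6).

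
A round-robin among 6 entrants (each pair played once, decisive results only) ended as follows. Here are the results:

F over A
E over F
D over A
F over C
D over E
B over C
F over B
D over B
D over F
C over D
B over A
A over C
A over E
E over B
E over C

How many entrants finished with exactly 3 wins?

2

Win totals: A 2, B 2, C 1, D 4, E 3, F 3.
Exactly 3: E, F — 2 entrants.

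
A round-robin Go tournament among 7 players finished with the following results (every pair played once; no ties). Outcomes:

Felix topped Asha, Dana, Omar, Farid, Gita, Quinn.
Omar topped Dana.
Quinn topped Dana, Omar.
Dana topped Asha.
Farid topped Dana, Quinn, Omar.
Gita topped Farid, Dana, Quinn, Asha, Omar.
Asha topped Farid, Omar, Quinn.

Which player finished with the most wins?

Felix

Win totals: Omar 1, Quinn 2, Felix 6, Gita 5, Asha 3, Dana 1, Farid 3.
Felix leads with 6 wins (next highest: 5).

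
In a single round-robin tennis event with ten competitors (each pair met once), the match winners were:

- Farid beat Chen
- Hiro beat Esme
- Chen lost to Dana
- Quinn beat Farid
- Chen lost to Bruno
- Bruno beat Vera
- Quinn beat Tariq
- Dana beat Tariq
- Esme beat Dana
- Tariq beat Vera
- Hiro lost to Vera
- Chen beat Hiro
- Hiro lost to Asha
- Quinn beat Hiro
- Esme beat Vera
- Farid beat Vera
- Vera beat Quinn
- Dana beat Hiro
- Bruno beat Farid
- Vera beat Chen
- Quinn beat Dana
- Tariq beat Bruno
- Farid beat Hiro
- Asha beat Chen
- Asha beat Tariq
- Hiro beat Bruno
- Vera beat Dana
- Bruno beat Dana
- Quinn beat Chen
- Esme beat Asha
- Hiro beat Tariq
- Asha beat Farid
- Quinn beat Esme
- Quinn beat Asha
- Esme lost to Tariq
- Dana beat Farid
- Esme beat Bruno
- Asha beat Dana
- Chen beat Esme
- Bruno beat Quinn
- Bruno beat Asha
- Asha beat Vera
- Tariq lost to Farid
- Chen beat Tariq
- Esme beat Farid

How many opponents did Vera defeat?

Vera's results: beat Dana, Quinn, Hiro, Chen; lost to Farid, Asha, Bruno, Tariq, Esme.
That is 4 wins.

4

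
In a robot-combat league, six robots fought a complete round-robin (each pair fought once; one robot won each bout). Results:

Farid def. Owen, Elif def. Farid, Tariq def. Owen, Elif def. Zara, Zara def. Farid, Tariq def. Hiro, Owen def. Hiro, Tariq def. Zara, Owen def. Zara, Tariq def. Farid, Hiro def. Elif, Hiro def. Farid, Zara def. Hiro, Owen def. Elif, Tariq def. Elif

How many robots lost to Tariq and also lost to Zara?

2

Tariq beat: Elif, Owen, Zara, Farid, Hiro.
Zara beat: Farid, Hiro.
Both beat: Farid, Hiro — 2.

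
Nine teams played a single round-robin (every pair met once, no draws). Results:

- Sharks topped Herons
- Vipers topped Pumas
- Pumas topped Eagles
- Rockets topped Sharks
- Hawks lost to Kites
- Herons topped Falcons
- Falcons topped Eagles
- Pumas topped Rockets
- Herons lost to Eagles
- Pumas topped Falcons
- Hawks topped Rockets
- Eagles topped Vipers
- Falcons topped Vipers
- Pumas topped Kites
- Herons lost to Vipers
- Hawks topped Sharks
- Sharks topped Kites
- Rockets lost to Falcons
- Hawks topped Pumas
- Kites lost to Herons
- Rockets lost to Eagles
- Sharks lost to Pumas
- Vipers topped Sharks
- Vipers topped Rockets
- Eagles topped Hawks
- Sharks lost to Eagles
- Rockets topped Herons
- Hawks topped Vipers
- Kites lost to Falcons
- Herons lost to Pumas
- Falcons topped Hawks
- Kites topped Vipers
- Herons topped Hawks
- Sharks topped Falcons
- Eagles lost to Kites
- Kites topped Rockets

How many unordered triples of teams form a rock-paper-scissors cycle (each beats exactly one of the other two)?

24

Win totals: Vipers 4, Pumas 6, Hawks 4, Falcons 5, Herons 3, Rockets 2, Sharks 3, Kites 4, Eagles 5.
A team with w wins dominates both others in C(w,2) triples; summing gives 6 + 15 + 6 + 10 + 3 + 1 + 3 + 6 + 10 = 60 transitive triples.
Total triples C(9,3) = 84, so cyclic triples = 84 − 60 = 24.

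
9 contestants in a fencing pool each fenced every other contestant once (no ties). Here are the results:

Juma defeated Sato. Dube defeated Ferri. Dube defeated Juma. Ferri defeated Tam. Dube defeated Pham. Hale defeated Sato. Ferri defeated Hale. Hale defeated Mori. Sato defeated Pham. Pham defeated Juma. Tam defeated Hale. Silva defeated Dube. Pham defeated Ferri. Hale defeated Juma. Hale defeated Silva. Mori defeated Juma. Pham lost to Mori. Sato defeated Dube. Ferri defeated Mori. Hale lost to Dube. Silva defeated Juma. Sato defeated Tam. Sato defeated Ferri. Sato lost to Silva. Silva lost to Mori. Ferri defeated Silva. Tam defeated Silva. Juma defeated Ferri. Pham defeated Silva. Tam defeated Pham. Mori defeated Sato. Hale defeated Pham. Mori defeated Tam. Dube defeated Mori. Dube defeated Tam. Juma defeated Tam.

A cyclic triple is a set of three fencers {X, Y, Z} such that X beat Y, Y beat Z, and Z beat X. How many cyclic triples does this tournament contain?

25

Win totals: Ferri 4, Sato 4, Tam 3, Mori 5, Silva 3, Pham 3, Juma 3, Dube 6, Hale 5.
A fencer with w wins dominates both others in C(w,2) triples; summing gives 6 + 6 + 3 + 10 + 3 + 3 + 3 + 15 + 10 = 59 transitive triples.
Total triples C(9,3) = 84, so cyclic triples = 84 − 59 = 25.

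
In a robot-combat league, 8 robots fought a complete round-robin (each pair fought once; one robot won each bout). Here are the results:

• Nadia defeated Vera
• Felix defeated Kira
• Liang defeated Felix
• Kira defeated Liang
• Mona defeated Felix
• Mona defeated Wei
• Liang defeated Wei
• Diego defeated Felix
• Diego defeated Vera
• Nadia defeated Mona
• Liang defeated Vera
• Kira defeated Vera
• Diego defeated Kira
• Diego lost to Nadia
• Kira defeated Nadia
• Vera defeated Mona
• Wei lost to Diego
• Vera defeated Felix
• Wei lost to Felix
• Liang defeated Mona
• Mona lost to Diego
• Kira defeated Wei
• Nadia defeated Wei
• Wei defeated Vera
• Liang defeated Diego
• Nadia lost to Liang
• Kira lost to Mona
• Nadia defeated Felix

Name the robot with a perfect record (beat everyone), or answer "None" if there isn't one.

None

Highest win total is Liang with 6 (out of 7 possible).
Liang lost to Kira, so no robot went undefeated.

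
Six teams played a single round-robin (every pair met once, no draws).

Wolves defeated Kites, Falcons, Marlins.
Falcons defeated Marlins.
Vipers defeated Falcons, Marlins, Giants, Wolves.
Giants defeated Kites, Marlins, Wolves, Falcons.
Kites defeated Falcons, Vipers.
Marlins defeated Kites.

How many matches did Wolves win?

Wolves' results: beat Kites, Falcons, Marlins; lost to Giants, Vipers.
That is 3 wins.

3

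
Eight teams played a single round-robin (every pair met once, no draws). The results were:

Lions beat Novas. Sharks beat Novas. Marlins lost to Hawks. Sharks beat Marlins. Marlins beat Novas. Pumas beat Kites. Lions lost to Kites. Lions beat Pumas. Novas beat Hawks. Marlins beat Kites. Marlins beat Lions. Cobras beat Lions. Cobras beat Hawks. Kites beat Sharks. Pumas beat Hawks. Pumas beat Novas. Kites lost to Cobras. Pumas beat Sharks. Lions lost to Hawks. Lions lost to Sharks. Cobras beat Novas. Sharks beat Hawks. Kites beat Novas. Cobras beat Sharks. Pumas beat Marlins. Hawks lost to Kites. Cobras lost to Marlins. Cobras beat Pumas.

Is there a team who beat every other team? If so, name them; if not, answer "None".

Highest win total is Cobras with 6 (out of 7 possible).
Cobras lost to Marlins, so no team went undefeated.

None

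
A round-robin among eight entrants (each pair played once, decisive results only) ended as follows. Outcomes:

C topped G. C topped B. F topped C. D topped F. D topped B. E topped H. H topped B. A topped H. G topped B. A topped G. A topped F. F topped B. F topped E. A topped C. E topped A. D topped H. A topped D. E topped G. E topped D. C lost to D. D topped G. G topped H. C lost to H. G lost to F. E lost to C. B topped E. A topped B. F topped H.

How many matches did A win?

A's results: beat B, C, D, F, G, H; lost to E.
That is 6 wins.

6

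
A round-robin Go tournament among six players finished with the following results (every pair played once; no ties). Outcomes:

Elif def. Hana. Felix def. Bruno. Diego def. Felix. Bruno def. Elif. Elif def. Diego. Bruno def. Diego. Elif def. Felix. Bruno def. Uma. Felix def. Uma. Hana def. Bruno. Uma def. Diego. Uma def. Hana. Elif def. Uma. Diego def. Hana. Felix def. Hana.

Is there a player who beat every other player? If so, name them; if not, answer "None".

None

Highest win total is Elif with 4 (out of 5 possible).
Elif lost to Bruno, so no player went undefeated.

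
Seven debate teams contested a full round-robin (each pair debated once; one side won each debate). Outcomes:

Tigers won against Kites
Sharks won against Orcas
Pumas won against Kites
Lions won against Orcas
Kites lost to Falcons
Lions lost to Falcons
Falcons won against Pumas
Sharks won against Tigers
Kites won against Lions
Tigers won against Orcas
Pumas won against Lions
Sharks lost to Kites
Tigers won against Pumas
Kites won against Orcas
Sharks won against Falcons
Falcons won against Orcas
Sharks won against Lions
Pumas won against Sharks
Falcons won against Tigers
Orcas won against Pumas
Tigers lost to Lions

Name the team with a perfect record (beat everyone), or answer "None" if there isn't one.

None

Highest win total is Falcons with 5 (out of 6 possible).
Falcons lost to Sharks, so no team went undefeated.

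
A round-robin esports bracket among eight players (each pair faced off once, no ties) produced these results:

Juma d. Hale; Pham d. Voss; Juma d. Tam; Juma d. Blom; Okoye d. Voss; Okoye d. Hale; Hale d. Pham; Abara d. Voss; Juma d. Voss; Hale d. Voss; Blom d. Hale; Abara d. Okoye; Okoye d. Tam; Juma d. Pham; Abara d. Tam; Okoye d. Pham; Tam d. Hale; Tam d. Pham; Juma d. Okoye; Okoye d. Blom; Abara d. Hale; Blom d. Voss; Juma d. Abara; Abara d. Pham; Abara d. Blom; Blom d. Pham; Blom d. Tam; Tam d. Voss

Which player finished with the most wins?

Win totals: Okoye 5, Tam 3, Juma 7, Pham 1, Abara 6, Blom 4, Hale 2, Voss 0.
Juma leads with 7 wins (next highest: 6).

Juma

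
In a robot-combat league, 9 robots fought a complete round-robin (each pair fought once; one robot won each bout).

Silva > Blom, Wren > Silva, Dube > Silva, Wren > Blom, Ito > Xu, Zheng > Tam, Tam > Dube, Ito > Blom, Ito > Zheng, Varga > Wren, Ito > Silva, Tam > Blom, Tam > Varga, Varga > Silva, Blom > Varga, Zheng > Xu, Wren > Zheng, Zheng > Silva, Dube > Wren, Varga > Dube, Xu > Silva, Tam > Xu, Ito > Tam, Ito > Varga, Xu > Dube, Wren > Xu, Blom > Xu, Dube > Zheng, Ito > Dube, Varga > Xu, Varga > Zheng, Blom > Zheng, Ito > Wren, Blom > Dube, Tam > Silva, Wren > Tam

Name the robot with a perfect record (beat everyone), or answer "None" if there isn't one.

Ito

Ito has 8 wins out of 8 opponents — a perfect record.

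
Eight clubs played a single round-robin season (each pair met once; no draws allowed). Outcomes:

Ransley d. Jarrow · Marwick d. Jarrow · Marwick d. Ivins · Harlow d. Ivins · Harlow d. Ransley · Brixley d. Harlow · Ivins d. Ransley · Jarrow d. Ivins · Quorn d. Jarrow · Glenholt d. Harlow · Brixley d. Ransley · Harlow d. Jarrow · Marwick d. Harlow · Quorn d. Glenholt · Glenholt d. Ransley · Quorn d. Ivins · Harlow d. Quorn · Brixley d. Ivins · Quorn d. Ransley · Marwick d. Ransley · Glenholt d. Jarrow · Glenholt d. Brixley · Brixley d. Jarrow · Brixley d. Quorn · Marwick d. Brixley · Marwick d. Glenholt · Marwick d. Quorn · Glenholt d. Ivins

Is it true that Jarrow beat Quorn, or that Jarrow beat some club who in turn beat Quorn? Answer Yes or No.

Jarrow did not beat Quorn directly.
Jarrow beat Ivins, but each of them lost to Quorn. No two-step path.

No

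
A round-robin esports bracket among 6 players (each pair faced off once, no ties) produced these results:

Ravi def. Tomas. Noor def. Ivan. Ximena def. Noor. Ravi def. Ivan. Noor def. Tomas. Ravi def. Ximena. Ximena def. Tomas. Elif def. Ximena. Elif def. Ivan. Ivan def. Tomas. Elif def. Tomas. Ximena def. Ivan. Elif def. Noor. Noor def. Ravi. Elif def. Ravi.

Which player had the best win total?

Elif

Win totals: Ximena 3, Noor 3, Tomas 0, Ravi 3, Elif 5, Ivan 1.
Elif leads with 5 wins (next highest: 3).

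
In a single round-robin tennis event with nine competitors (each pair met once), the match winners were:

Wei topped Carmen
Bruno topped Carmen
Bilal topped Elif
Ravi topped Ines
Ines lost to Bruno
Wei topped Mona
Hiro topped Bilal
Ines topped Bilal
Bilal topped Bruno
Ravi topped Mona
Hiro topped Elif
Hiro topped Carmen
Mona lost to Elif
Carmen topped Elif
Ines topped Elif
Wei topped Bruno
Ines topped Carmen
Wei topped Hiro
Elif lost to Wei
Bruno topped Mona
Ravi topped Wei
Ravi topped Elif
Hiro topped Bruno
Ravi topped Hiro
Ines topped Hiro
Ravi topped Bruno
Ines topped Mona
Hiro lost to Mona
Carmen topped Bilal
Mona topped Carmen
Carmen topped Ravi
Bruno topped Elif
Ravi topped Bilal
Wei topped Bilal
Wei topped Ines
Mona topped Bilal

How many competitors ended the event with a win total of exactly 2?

1

Win totals: Mona 3, Bruno 4, Ines 5, Carmen 3, Elif 1, Ravi 7, Hiro 4, Wei 7, Bilal 2.
Exactly 2: Bilal — 1 competitor.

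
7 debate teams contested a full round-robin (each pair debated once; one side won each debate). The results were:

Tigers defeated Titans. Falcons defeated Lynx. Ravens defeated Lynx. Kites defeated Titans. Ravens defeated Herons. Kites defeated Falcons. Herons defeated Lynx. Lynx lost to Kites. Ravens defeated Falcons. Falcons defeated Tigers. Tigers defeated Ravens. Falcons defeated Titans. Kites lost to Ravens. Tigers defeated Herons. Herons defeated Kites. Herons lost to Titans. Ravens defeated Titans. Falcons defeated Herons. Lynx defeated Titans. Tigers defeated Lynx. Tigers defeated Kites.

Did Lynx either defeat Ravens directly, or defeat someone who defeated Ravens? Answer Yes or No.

No

Lynx did not beat Ravens directly.
Lynx beat Titans, but each of them lost to Ravens. No two-step path.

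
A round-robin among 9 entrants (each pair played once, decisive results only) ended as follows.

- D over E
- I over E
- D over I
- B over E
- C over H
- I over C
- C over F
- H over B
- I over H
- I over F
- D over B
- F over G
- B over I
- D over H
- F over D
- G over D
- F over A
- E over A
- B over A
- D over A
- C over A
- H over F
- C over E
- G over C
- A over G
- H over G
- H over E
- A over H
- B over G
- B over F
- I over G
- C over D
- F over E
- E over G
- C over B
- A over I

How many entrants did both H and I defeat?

H beat: B, E, F, G.
I beat: C, E, F, G, H.
Both beat: E, F, G — 3.

3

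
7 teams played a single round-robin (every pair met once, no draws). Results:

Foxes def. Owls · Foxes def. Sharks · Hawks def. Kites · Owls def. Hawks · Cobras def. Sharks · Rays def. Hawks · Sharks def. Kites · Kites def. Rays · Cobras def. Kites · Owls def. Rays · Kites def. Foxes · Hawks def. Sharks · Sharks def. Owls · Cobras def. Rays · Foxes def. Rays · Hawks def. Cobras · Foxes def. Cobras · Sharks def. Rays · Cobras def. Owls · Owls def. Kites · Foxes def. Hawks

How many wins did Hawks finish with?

3

Hawks' results: beat Cobras, Kites, Sharks; lost to Owls, Rays, Foxes.
That is 3 wins.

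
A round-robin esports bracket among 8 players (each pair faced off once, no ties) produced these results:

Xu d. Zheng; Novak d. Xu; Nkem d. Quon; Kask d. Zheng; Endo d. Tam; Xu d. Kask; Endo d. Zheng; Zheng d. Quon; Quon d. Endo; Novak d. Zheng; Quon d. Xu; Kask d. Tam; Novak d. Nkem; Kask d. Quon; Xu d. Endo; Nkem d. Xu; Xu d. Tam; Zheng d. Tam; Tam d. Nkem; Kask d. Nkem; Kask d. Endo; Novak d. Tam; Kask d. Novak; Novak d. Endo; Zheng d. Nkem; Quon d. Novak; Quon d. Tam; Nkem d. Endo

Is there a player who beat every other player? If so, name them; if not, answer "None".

None

Highest win total is Kask with 6 (out of 7 possible).
Kask lost to Xu, so no player went undefeated.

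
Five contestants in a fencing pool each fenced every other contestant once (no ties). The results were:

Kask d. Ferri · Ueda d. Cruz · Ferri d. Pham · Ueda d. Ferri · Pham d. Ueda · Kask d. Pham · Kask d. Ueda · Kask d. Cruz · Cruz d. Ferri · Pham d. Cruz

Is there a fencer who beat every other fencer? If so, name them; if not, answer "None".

Kask

Kask has 4 wins out of 4 opponents — a perfect record.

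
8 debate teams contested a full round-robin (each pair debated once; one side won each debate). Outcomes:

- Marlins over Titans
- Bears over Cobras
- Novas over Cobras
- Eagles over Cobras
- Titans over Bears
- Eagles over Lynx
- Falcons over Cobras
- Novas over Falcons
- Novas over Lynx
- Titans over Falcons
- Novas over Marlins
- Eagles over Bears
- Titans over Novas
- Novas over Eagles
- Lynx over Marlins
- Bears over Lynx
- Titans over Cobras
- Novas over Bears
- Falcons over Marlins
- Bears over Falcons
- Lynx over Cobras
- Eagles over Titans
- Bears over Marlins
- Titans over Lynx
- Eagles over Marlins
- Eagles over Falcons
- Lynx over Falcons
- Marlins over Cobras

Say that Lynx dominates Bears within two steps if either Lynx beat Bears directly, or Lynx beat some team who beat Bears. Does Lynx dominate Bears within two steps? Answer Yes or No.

Lynx did not beat Bears directly.
Lynx beat Marlins, Cobras, Falcons, but each of them lost to Bears. No two-step path.

No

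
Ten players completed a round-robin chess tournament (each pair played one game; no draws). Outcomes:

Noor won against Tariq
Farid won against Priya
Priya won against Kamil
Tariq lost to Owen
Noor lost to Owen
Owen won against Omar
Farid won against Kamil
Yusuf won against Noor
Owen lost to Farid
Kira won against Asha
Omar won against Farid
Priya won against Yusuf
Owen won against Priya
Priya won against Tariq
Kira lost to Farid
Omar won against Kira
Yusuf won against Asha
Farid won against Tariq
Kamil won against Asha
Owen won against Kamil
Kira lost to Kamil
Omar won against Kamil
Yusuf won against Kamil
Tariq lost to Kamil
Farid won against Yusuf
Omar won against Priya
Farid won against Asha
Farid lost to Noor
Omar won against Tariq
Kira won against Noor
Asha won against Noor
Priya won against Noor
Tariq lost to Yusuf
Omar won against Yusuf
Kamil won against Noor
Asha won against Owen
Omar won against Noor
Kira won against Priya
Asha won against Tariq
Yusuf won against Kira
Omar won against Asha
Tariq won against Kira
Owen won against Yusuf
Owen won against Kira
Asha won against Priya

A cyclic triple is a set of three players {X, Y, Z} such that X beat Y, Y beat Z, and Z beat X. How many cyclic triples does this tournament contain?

18

Win totals: Yusuf 5, Tariq 1, Kira 3, Owen 7, Farid 7, Priya 4, Asha 4, Noor 2, Omar 8, Kamil 4.
A player with w wins dominates both others in C(w,2) triples; summing gives 10 + 0 + 3 + 21 + 21 + 6 + 6 + 1 + 28 + 6 = 102 transitive triples.
Total triples C(10,3) = 120, so cyclic triples = 120 − 102 = 18.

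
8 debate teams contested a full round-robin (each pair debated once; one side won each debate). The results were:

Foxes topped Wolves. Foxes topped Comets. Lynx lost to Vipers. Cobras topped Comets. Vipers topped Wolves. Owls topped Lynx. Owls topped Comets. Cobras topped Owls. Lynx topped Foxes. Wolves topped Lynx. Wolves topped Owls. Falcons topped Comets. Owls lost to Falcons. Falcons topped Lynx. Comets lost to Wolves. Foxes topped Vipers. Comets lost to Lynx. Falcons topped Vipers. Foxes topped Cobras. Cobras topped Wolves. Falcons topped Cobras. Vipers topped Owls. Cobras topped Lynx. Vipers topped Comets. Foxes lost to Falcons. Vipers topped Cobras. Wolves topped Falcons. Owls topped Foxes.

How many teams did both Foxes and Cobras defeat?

Foxes beat: Vipers, Cobras, Wolves, Comets.
Cobras beat: Owls, Wolves, Comets, Lynx.
Both beat: Wolves, Comets — 2.

2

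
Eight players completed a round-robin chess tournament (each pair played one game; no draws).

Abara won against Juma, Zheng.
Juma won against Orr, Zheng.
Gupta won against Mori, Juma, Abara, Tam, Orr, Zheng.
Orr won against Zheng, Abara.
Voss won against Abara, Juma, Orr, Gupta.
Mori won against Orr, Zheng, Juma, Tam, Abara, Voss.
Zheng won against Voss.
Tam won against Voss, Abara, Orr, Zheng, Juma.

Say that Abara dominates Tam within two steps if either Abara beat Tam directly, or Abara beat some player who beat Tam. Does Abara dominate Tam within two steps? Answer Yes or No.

Abara did not beat Tam directly.
Abara beat Juma, Zheng, but each of them lost to Tam. No two-step path.

No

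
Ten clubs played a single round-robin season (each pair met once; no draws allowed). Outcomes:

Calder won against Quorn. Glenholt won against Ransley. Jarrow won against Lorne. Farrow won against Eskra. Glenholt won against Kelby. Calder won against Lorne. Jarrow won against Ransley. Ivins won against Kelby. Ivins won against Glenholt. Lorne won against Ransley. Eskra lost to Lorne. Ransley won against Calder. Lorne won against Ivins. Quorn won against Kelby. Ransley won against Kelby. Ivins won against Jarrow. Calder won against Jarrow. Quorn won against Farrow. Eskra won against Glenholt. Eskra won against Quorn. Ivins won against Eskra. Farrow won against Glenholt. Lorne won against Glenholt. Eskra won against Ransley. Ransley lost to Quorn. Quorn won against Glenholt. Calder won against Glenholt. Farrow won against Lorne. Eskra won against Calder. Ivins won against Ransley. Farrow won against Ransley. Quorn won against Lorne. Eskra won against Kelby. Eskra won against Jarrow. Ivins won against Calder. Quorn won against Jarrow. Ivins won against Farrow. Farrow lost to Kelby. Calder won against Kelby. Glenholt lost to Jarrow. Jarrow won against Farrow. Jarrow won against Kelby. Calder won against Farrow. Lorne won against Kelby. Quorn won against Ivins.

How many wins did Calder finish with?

Calder's results: beat Kelby, Farrow, Lorne, Glenholt, Quorn, Jarrow; lost to Eskra, Ransley, Ivins.
That is 6 wins.

6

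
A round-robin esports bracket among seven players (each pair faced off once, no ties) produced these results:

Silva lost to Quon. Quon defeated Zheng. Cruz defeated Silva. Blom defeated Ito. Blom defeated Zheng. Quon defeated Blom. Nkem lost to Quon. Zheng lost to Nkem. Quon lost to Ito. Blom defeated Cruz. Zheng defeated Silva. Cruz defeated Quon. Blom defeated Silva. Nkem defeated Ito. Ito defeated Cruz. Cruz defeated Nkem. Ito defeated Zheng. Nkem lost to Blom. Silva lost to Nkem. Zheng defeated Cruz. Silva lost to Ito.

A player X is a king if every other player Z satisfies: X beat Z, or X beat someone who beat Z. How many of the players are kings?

4

Zheng cannot reach Blom, Ito in two steps.
Silva cannot reach Zheng, Cruz, Quon, Nkem, Blom, Ito in two steps.
Cruz reaches everyone (king).
Quon reaches everyone (king).
Nkem cannot reach Blom in two steps.
Blom reaches everyone (king).
Ito reaches everyone (king).
Kings: Cruz, Quon, Blom, Ito — 4.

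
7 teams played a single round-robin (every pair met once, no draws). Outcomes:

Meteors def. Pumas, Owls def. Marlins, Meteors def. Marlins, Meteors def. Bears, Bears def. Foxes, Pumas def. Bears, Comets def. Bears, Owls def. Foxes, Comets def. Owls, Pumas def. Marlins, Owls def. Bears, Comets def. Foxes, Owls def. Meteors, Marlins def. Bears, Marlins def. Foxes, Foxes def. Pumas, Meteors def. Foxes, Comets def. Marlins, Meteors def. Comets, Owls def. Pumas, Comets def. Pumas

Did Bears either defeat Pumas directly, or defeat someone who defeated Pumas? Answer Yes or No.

Bears did not beat Pumas directly.
Bears beat Foxes. Of those, Foxes beat Pumas.

Yes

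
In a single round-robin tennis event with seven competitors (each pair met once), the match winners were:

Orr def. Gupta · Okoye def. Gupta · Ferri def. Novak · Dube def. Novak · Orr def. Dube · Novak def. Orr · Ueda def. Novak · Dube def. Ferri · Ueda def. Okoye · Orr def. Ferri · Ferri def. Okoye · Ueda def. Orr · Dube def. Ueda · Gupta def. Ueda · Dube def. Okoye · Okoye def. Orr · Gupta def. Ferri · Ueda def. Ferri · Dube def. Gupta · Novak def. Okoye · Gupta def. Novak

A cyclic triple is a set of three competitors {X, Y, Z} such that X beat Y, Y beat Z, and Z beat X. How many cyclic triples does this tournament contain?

Win totals: Novak 2, Ueda 4, Okoye 2, Ferri 2, Dube 5, Gupta 3, Orr 3.
A competitor with w wins dominates both others in C(w,2) triples; summing gives 1 + 6 + 1 + 1 + 10 + 3 + 3 = 25 transitive triples.
Total triples C(7,3) = 35, so cyclic triples = 35 − 25 = 10.

10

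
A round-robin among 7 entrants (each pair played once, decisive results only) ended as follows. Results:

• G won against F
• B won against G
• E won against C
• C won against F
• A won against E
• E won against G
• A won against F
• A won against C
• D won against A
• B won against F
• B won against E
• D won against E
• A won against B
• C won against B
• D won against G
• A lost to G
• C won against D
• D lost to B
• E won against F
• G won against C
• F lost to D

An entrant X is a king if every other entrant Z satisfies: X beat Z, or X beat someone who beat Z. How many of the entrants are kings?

A reaches everyone (king).
B reaches everyone (king).
C reaches everyone (king).
D reaches everyone (king).
E reaches everyone (king).
F cannot reach A, B, C, D, E, G in two steps.
G reaches everyone (king).
Kings: A, B, C, D, E, G — 6.

6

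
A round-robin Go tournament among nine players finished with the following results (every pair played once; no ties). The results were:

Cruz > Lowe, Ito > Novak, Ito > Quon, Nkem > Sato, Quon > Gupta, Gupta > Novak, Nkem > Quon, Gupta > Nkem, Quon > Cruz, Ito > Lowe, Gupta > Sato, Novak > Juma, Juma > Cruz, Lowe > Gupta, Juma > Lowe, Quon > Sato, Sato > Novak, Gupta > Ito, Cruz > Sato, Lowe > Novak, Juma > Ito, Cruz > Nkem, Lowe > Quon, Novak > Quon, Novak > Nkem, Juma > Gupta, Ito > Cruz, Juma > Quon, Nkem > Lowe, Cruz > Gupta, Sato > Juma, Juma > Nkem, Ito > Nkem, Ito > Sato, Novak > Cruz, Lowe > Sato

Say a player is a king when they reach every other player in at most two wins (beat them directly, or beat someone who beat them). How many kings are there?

8

Ito reaches everyone (king).
Nkem cannot reach Ito in two steps.
Gupta reaches everyone (king).
Juma reaches everyone (king).
Cruz reaches everyone (king).
Sato reaches everyone (king).
Novak reaches everyone (king).
Lowe reaches everyone (king).
Quon reaches everyone (king).
Kings: Ito, Gupta, Juma, Cruz, Sato, Novak, Lowe, Quon — 8.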